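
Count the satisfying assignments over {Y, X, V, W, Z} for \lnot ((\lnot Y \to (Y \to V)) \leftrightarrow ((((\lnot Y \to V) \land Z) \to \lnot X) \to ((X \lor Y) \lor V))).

Initial set: {T \lnot ((\lnot Y \to (Y \to V)) \leftrightarrow ((((\lnot Y \to V) \land Z) \to \lnot X) \to ((X \lor Y) \lor V)))}.
T \lnot ((\lnot Y \to (Y \to V)) \leftrightarrow ((((\lnot Y \to V) \land Z) \to \lnot X) \to ((X \lor Y) \lor V))): β-rule — branch into T (\lnot Y \to (Y \to V)), F ((((\lnot Y \to V) \land Z) \to \lnot X) \to ((X \lor Y) \lor V))  //  F (\lnot Y \to (Y \to V)), T ((((\lnot Y \to V) \land Z) \to \lnot X) \to ((X \lor Y) \lor V)).
  branch 1 (add T (\lnot Y \to (Y \to V)), F ((((\lnot Y \to V) \land Z) \to \lnot X) \to ((X \lor Y) \lor V))):
    F ((((\lnot Y \to V) \land Z) \to \lnot X) \to ((X \lor Y) \lor V)): α-rule — add T (((\lnot Y \to V) \land Z) \to \lnot X), F ((X \lor Y) \lor V).
    F ((X \lor Y) \lor V): α-rule — add F (X \lor Y), F V.
    F (X \lor Y): α-rule — add F X, F Y.
    T (\lnot Y \to (Y \to V)): β-rule — branch into F \lnot Y  //  T (Y \to V).
      branch 1.1 (add F \lnot Y):
        × closes — contains both Y and \lnot Y.
      branch 1.2 (add T (Y \to V)):
        T (((\lnot Y \to V) \land Z) \to \lnot X): β-rule — branch into F ((\lnot Y \to V) \land Z)  //  T \lnot X.
          branch 1.2.1 (add F ((\lnot Y \to V) \land Z)):
            T (Y \to V): β-rule — branch into F Y  //  T V.
              branch 1.2.1.1 (add F Y):
                F ((\lnot Y \to V) \land Z): β-rule — branch into F (\lnot Y \to V)  //  F Z.
                  branch 1.2.1.1.1 (add F (\lnot Y \to V)):
                    F (\lnot Y \to V): α-rule — add T \lnot Y, F V.
                    ○ open, literals {V=F, X=F, Y=F}.
                  branch 1.2.1.1.2 (add F Z):
                    ○ open, literals {V=F, X=F, Y=F, Z=F}.
              branch 1.2.1.2 (add T V):
                × closes — contains both V and \lnot V.
          branch 1.2.2 (add T \lnot X):
            T (Y \to V): β-rule — branch into F Y  //  T V.
              branch 1.2.2.1 (add F Y):
                ○ open, literals {V=F, X=F, Y=F}.
              branch 1.2.2.2 (add T V):
                × closes — contains both V and \lnot V.
  branch 2 (add F (\lnot Y \to (Y \to V)), T ((((\lnot Y \to V) \land Z) \to \lnot X) \to ((X \lor Y) \lor V))):
    F (\lnot Y \to (Y \to V)): α-rule — add T \lnot Y, F (Y \to V).
    F (Y \to V): α-rule — add T Y, F V.
    × closes — contains both Y and \lnot Y.
4 branches closed, 3 open.
Each open branch fixes some atoms; the unmentioned ones are free. Counting distinct full assignments: branch {V=F, X=F, Y=F} (W, Z) contributes 4 new; branch {V=F, X=F, Y=F, Z=F} (W) contributes 0 new; branch {V=F, X=F, Y=F} (W, Z) contributes 0 new. Total: 4.

4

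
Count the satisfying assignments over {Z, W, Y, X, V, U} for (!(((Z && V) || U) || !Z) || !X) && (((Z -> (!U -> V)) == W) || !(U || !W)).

Initial set: {((!(((Z && V) || U) || !Z) || !X) && (((Z -> (!U -> V)) == W) || !(U || !W)))}.
((!(((Z && V) || U) || !Z) || !X) && (((Z -> (!U -> V)) == W) || !(U || !W))): α-rule — add (!(((Z && V) || U) || !Z) || !X), (((Z -> (!U -> V)) == W) || !(U || !W)).
(!(((Z && V) || U) || !Z) || !X): β-rule — branch into !(((Z && V) || U) || !Z)  //  !X.
  branch 1 (add !(((Z && V) || U) || !Z)):
    !(((Z && V) || U) || !Z): α-rule — add !((Z && V) || U), !!Z.
    !((Z && V) || U): α-rule — add !(Z && V), !U.
    (((Z -> (!U -> V)) == W) || !(U || !W)): β-rule — branch into ((Z -> (!U -> V)) == W)  //  !(U || !W).
      branch 1.1 (add ((Z -> (!U -> V)) == W)):
        !(Z && V): β-rule — branch into !Z  //  !V.
          branch 1.1.1 (add !Z):
            × closes — contains both Z and !Z.
          branch 1.1.2 (add !V):
            ((Z -> (!U -> V)) == W): β-rule — branch into (Z -> (!U -> V)), W  //  !(Z -> (!U -> V)), !W.
              branch 1.1.2.1 (add (Z -> (!U -> V)), W):
                (Z -> (!U -> V)): β-rule — branch into !Z  //  (!U -> V).
                  branch 1.1.2.1.1 (add !Z):
                    × closes — contains both Z and !Z.
                  branch 1.1.2.1.2 (add (!U -> V)):
                    (!U -> V): β-rule — branch into !!U  //  V.
                      branch 1.1.2.1.2.1 (add !!U):
                        × closes — contains both U and !U.
                      branch 1.1.2.1.2.2 (add V):
                        × closes — contains both V and !V.
              branch 1.1.2.2 (add !(Z -> (!U -> V)), !W):
                !(Z -> (!U -> V)): α-rule — add Z, !(!U -> V).
                !(!U -> V): α-rule — add !U, !V.
                ○ open, literals {U=false, V=false, W=false, Z=true}.
      branch 1.2 (add !(U || !W)):
        !(U || !W): α-rule — add !U, !!W.
        !(Z && V): β-rule — branch into !Z  //  !V.
          branch 1.2.1 (add !Z):
            × closes — contains both Z and !Z.
          branch 1.2.2 (add !V):
            ○ open, literals {U=false, V=false, W=true, Z=true}.
  branch 2 (add !X):
    (((Z -> (!U -> V)) == W) || !(U || !W)): β-rule — branch into ((Z -> (!U -> V)) == W)  //  !(U || !W).
      branch 2.1 (add ((Z -> (!U -> V)) == W)):
        ((Z -> (!U -> V)) == W): β-rule — branch into (Z -> (!U -> V)), W  //  !(Z -> (!U -> V)), !W.
          branch 2.1.1 (add (Z -> (!U -> V)), W):
            (Z -> (!U -> V)): β-rule — branch into !Z  //  (!U -> V).
              branch 2.1.1.1 (add !Z):
                ○ open, literals {W=true, X=false, Z=false}.
              branch 2.1.1.2 (add (!U -> V)):
                (!U -> V): β-rule — branch into !!U  //  V.
                  branch 2.1.1.2.1 (add !!U):
                    ○ open, literals {U=true, W=true, X=false}.
                  branch 2.1.1.2.2 (add V):
                    ○ open, literals {V=true, W=true, X=false}.
          branch 2.1.2 (add !(Z -> (!U -> V)), !W):
            !(Z -> (!U -> V)): α-rule — add Z, !(!U -> V).
            !(!U -> V): α-rule — add !U, !V.
            ○ open, literals {U=false, V=false, W=false, X=false, Z=true}.
      branch 2.2 (add !(U || !W)):
        !(U || !W): α-rule — add !U, !!W.
        ○ open, literals {U=false, W=true, X=false}.
5 branches closed, 7 open.
Each open branch fixes some atoms; the unmentioned ones are free. Counting distinct full assignments: branch {U=false, V=false, W=false, Z=true} (Y, X) contributes 4 new; branch {U=false, V=false, W=true, Z=true} (Y, X) contributes 4 new; branch {W=true, X=false, Z=false} (Y, V, U) contributes 8 new; branch {U=true, W=true, X=false} (Z, Y, V) contributes 4 new; branch {V=true, W=true, X=false} (Z, Y, U) contributes 2 new; branch {U=false, V=false, W=false, X=false, Z=true} (Y) contributes 0 new; branch {U=false, W=true, X=false} (Z, Y, V) contributes 0 new. Total: 22.

22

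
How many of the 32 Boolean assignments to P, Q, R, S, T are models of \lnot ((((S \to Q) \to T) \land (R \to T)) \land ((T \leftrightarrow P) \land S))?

Initial set: {\lnot ((((S \to Q) \to T) \land (R \to T)) \land ((T \leftrightarrow P) \land S))}.
\lnot ((((S \to Q) \to T) \land (R \to T)) \land ((T \leftrightarrow P) \land S)): β-rule — branch into \lnot (((S \to Q) \to T) \land (R \to T))  //  \lnot ((T \leftrightarrow P) \land S).
  branch 1 (add \lnot (((S \to Q) \to T) \land (R \to T))):
    \lnot (((S \to Q) \to T) \land (R \to T)): β-rule — branch into \lnot ((S \to Q) \to T)  //  \lnot (R \to T).
      branch 1.1 (add \lnot ((S \to Q) \to T)):
        \lnot ((S \to Q) \to T): α-rule — add (S \to Q), \lnot T.
        (S \to Q): β-rule — branch into \lnot S  //  Q.
          branch 1.1.1 (add \lnot S):
            ○ open, literals {S=false, T=false}.
          branch 1.1.2 (add Q):
            ○ open, literals {Q=true, T=false}.
      branch 1.2 (add \lnot (R \to T)):
        \lnot (R \to T): α-rule — add R, \lnot T.
        ○ open, literals {R=true, T=false}.
  branch 2 (add \lnot ((T \leftrightarrow P) \land S)):
    \lnot ((T \leftrightarrow P) \land S): β-rule — branch into \lnot (T \leftrightarrow P)  //  \lnot S.
      branch 2.1 (add \lnot (T \leftrightarrow P)):
        \lnot (T \leftrightarrow P): β-rule — branch into T, \lnot P  //  \lnot T, P.
          branch 2.1.1 (add T, \lnot P):
            ○ open, literals {P=false, T=true}.
          branch 2.1.2 (add \lnot T, P):
            ○ open, literals {P=true, T=false}.
      branch 2.2 (add \lnot S):
        ○ open, literals {S=false}.
0 branches closed, 6 open.
Each open branch fixes some atoms; the unmentioned ones are free. Counting distinct full assignments: branch {S=false, T=false} (P, Q, R) contributes 8 new; branch {Q=true, T=false} (P, R, S) contributes 4 new; branch {R=true, T=false} (P, Q, S) contributes 2 new; branch {P=false, T=true} (Q, R, S) contributes 8 new; branch {P=true, T=false} (Q, R, S) contributes 1 new; branch {S=false} (P, Q, R, T) contributes 4 new. Total: 27.

27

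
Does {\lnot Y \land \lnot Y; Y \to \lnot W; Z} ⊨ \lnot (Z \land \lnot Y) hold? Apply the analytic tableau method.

Initial set: {(\lnot Y \land \lnot Y); (Y \to \lnot W); Z; \lnot \lnot (Z \land \lnot Y)}.
(\lnot Y \land \lnot Y): α-rule — add \lnot Y, \lnot Y.
\lnot \lnot (Z \land \lnot Y): α-rule — add Z, \lnot Y.
(Y \to \lnot W): β-rule — branch into \lnot Y  //  \lnot W.
  branch 1 (add \lnot Y):
    ○ open, literals {Y=false, Z=true}.
  branch 2 (add \lnot W):
    ○ open, literals {W=false, Y=false, Z=true}.
0 branches closed, 2 open.
An open branch gives a countermodel: Y=false, Z=true (unmentioned atoms arbitrary); the premises hold there but the conclusion fails.

No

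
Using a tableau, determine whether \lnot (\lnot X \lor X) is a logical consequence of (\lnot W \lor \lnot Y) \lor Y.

No

Initial set: {T ((\lnot W \lor \lnot Y) \lor Y); F \lnot (\lnot X \lor X)}.
T ((\lnot W \lor \lnot Y) \lor Y): β-rule — branch into T (\lnot W \lor \lnot Y)  //  T Y.
  branch 1 (add T (\lnot W \lor \lnot Y)):
    F \lnot (\lnot X \lor X): β-rule — branch into T \lnot X  //  T X.
      branch 1.1 (add T \lnot X):
        T (\lnot W \lor \lnot Y): β-rule — branch into T \lnot W  //  T \lnot Y.
          branch 1.1.1 (add T \lnot W):
            ○ open, literals {W=F, X=F}.
          branch 1.1.2 (add T \lnot Y):
            ○ open, literals {X=F, Y=F}.
      branch 1.2 (add T X):
        T (\lnot W \lor \lnot Y): β-rule — branch into T \lnot W  //  T \lnot Y.
          branch 1.2.1 (add T \lnot W):
            ○ open, literals {W=F, X=T}.
          branch 1.2.2 (add T \lnot Y):
            ○ open, literals {X=T, Y=F}.
  branch 2 (add T Y):
    F \lnot (\lnot X \lor X): β-rule — branch into T \lnot X  //  T X.
      branch 2.1 (add T \lnot X):
        ○ open, literals {X=F, Y=T}.
      branch 2.2 (add T X):
        ○ open, literals {X=T, Y=T}.
0 branches closed, 6 open.
An open branch gives a countermodel: W=F, X=F (unmentioned atoms arbitrary); the premises hold there but the conclusion fails.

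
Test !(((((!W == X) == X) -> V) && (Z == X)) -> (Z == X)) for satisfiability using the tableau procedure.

Initial set: {!(((((!W == X) == X) -> V) && (Z == X)) -> (Z == X))}.
!(((((!W == X) == X) -> V) && (Z == X)) -> (Z == X)): α-rule — add ((((!W == X) == X) -> V) && (Z == X)), !(Z == X).
((((!W == X) == X) -> V) && (Z == X)): α-rule — add (((!W == X) == X) -> V), (Z == X).
!(Z == X): β-rule — branch into Z, !X  //  !Z, X.
  branch 1 (add Z, !X):
    (((!W == X) == X) -> V): β-rule — branch into !((!W == X) == X)  //  V.
      branch 1.1 (add !((!W == X) == X)):
        (Z == X): β-rule — branch into Z, X  //  !Z, !X.
          branch 1.1.1 (add Z, X):
            × closes — contains both X and !X.
          branch 1.1.2 (add !Z, !X):
            × closes — contains both Z and !Z.
      branch 1.2 (add V):
        (Z == X): β-rule — branch into Z, X  //  !Z, !X.
          branch 1.2.1 (add Z, X):
            × closes — contains both X and !X.
          branch 1.2.2 (add !Z, !X):
            × closes — contains both Z and !Z.
  branch 2 (add !Z, X):
    (((!W == X) == X) -> V): β-rule — branch into !((!W == X) == X)  //  V.
      branch 2.1 (add !((!W == X) == X)):
        (Z == X): β-rule — branch into Z, X  //  !Z, !X.
          branch 2.1.1 (add Z, X):
            × closes — contains both Z and !Z.
          branch 2.1.2 (add !Z, !X):
            × closes — contains both X and !X.
      branch 2.2 (add V):
        (Z == X): β-rule — branch into Z, X  //  !Z, !X.
          branch 2.2.1 (add Z, X):
            × closes — contains both Z and !Z.
          branch 2.2.2 (add !Z, !X):
            × closes — contains both X and !X.
All 8 branches close.
Every branch closed; the formula is unsatisfiable.

Unsatisfiable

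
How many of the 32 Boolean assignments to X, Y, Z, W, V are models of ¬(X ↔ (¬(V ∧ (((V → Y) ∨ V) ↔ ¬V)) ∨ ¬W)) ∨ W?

24

Initial set: {T (¬(X ↔ (¬(V ∧ (((V → Y) ∨ V) ↔ ¬V)) ∨ ¬W)) ∨ W)}.
T (¬(X ↔ (¬(V ∧ (((V → Y) ∨ V) ↔ ¬V)) ∨ ¬W)) ∨ W): β-rule — branch into T ¬(X ↔ (¬(V ∧ (((V → Y) ∨ V) ↔ ¬V)) ∨ ¬W))  //  T W.
  branch 1 (add T ¬(X ↔ (¬(V ∧ (((V → Y) ∨ V) ↔ ¬V)) ∨ ¬W))):
    T ¬(X ↔ (¬(V ∧ (((V → Y) ∨ V) ↔ ¬V)) ∨ ¬W)): β-rule — branch into T X, F (¬(V ∧ (((V → Y) ∨ V) ↔ ¬V)) ∨ ¬W)  //  F X, T (¬(V ∧ (((V → Y) ∨ V) ↔ ¬V)) ∨ ¬W).
      branch 1.1 (add T X, F (¬(V ∧ (((V → Y) ∨ V) ↔ ¬V)) ∨ ¬W)):
        F (¬(V ∧ (((V → Y) ∨ V) ↔ ¬V)) ∨ ¬W): α-rule — add F ¬(V ∧ (((V → Y) ∨ V) ↔ ¬V)), F ¬W.
        F ¬(V ∧ (((V → Y) ∨ V) ↔ ¬V)): α-rule — add T V, T (((V → Y) ∨ V) ↔ ¬V).
        T (((V → Y) ∨ V) ↔ ¬V): β-rule — branch into T ((V → Y) ∨ V), T ¬V  //  F ((V → Y) ∨ V), F ¬V.
          branch 1.1.1 (add T ((V → Y) ∨ V), T ¬V):
            × closes — contains both V and ¬V.
          branch 1.1.2 (add F ((V → Y) ∨ V), F ¬V):
            F ((V → Y) ∨ V): α-rule — add F (V → Y), F V.
            × closes — contains both V and ¬V.
      branch 1.2 (add F X, T (¬(V ∧ (((V → Y) ∨ V) ↔ ¬V)) ∨ ¬W)):
        T (¬(V ∧ (((V → Y) ∨ V) ↔ ¬V)) ∨ ¬W): β-rule — branch into T ¬(V ∧ (((V → Y) ∨ V) ↔ ¬V))  //  T ¬W.
          branch 1.2.1 (add T ¬(V ∧ (((V → Y) ∨ V) ↔ ¬V))):
            T ¬(V ∧ (((V → Y) ∨ V) ↔ ¬V)): β-rule — branch into F V  //  F (((V → Y) ∨ V) ↔ ¬V).
              branch 1.2.1.1 (add F V):
                ○ open, literals {V=false, X=false}.
              branch 1.2.1.2 (add F (((V → Y) ∨ V) ↔ ¬V)):
                F (((V → Y) ∨ V) ↔ ¬V): β-rule — branch into T ((V → Y) ∨ V), F ¬V  //  F ((V → Y) ∨ V), T ¬V.
                  branch 1.2.1.2.1 (add T ((V → Y) ∨ V), F ¬V):
                    T ((V → Y) ∨ V): β-rule — branch into T (V → Y)  //  T V.
                      branch 1.2.1.2.1.1 (add T (V → Y)):
                        T (V → Y): β-rule — branch into F V  //  T Y.
                          branch 1.2.1.2.1.1.1 (add F V):
                            × closes — contains both V and ¬V.
                          branch 1.2.1.2.1.1.2 (add T Y):
                            ○ open, literals {V=true, X=false, Y=true}.
                      branch 1.2.1.2.1.2 (add T V):
                        ○ open, literals {V=true, X=false}.
                  branch 1.2.1.2.2 (add F ((V → Y) ∨ V), T ¬V):
                    F ((V → Y) ∨ V): α-rule — add F (V → Y), F V.
                    F (V → Y): α-rule — add T V, F Y.
                    × closes — contains both V and ¬V.
          branch 1.2.2 (add T ¬W):
            ○ open, literals {W=false, X=false}.
  branch 2 (add T W):
    ○ open, literals {W=true}.
4 branches closed, 5 open.
Each open branch fixes some atoms; the unmentioned ones are free. Counting distinct full assignments: branch {V=false, X=false} (Y, Z, W) contributes 8 new; branch {V=true, X=false, Y=true} (Z, W) contributes 4 new; branch {V=true, X=false} (Y, Z, W) contributes 4 new; branch {W=false, X=false} (Y, Z, V) contributes 0 new; branch {W=true} (X, Y, Z, V) contributes 8 new. Total: 24.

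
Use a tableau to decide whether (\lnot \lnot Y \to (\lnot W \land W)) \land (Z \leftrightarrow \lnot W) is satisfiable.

Satisfiable

Initial set: {((\lnot \lnot Y \to (\lnot W \land W)) \land (Z \leftrightarrow \lnot W))}.
((\lnot \lnot Y \to (\lnot W \land W)) \land (Z \leftrightarrow \lnot W)): α-rule — add (\lnot \lnot Y \to (\lnot W \land W)), (Z \leftrightarrow \lnot W).
(\lnot \lnot Y \to (\lnot W \land W)): β-rule — branch into \lnot \lnot \lnot Y  //  (\lnot W \land W).
  branch 1 (add \lnot \lnot \lnot Y):
    \lnot \lnot \lnot Y: drop double negation, giving \lnot Y.
    (Z \leftrightarrow \lnot W): β-rule — branch into Z, \lnot W  //  \lnot Z, \lnot \lnot W.
      branch 1.1 (add Z, \lnot W):
        ○ open, literals {W=F, Y=F, Z=T}.
      branch 1.2 (add \lnot Z, \lnot \lnot W):
        ○ open, literals {W=T, Y=F, Z=F}.
  branch 2 (add (\lnot W \land W)):
    (\lnot W \land W): α-rule — add \lnot W, W.
    × closes — contains both W and \lnot W.
1 branch closed, 2 open.
An open branch gives a satisfying assignment: W=F, Y=F, Z=T.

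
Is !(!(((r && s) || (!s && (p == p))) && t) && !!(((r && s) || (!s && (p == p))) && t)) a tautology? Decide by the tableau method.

Assume the negation and expand:
Initial set: {!!(!(((r && s) || (!s && (p == p))) && t) && !!(((r && s) || (!s && (p == p))) && t))}.
!!(!(((r && s) || (!s && (p == p))) && t) && !!(((r && s) || (!s && (p == p))) && t)): α-rule — add !(((r && s) || (!s && (p == p))) && t), !!(((r && s) || (!s && (p == p))) && t).
!!(((r && s) || (!s && (p == p))) && t): drop double negation, giving (((r && s) || (!s && (p == p))) && t).
(((r && s) || (!s && (p == p))) && t): α-rule — add ((r && s) || (!s && (p == p))), t.
!(((r && s) || (!s && (p == p))) && t): β-rule — branch into !((r && s) || (!s && (p == p)))  //  !t.
  branch 1 (add !((r && s) || (!s && (p == p)))):
    !((r && s) || (!s && (p == p))): α-rule — add !(r && s), !(!s && (p == p)).
    ((r && s) || (!s && (p == p))): β-rule — branch into (r && s)  //  (!s && (p == p)).
      branch 1.1 (add (r && s)):
        (r && s): α-rule — add r, s.
        !(r && s): β-rule — branch into !r  //  !s.
          branch 1.1.1 (add !r):
            × closes — contains both r and !r.
          branch 1.1.2 (add !s):
            × closes — contains both s and !s.
      branch 1.2 (add (!s && (p == p))):
        (!s && (p == p)): α-rule — add !s, (p == p).
        !(r && s): β-rule — branch into !r  //  !s.
          branch 1.2.1 (add !r):
            !(!s && (p == p)): β-rule — branch into !!s  //  !(p == p).
              branch 1.2.1.1 (add !!s):
                × closes — contains both s and !s.
              branch 1.2.1.2 (add !(p == p)):
                (p == p): β-rule — branch into p, p  //  !p, !p.
                  branch 1.2.1.2.1 (add p, p):
                    !(p == p): β-rule — branch into p, !p  //  !p, p.
                      branch 1.2.1.2.1.1 (add p, !p):
                        × closes — contains both p and !p.
                      branch 1.2.1.2.1.2 (add !p, p):
                        × closes — contains both p and !p.
                  branch 1.2.1.2.2 (add !p, !p):
                    !(p == p): β-rule — branch into p, !p  //  !p, p.
                      branch 1.2.1.2.2.1 (add p, !p):
                        × closes — contains both p and !p.
                      branch 1.2.1.2.2.2 (add !p, p):
                        × closes — contains both p and !p.
          branch 1.2.2 (add !s):
            !(!s && (p == p)): β-rule — branch into !!s  //  !(p == p).
              branch 1.2.2.1 (add !!s):
                × closes — contains both s and !s.
              branch 1.2.2.2 (add !(p == p)):
                (p == p): β-rule — branch into p, p  //  !p, !p.
                  branch 1.2.2.2.1 (add p, p):
                    !(p == p): β-rule — branch into p, !p  //  !p, p.
                      branch 1.2.2.2.1.1 (add p, !p):
                        × closes — contains both p and !p.
                      branch 1.2.2.2.1.2 (add !p, p):
                        × closes — contains both p and !p.
                  branch 1.2.2.2.2 (add !p, !p):
                    !(p == p): β-rule — branch into p, !p  //  !p, p.
                      branch 1.2.2.2.2.1 (add p, !p):
                        × closes — contains both p and !p.
                      branch 1.2.2.2.2.2 (add !p, p):
                        × closes — contains both p and !p.
  branch 2 (add !t):
    × closes — contains both t and !t.
All 13 branches close.
Every branch closed, so the negation is unsatisfiable and the formula is valid.

Valid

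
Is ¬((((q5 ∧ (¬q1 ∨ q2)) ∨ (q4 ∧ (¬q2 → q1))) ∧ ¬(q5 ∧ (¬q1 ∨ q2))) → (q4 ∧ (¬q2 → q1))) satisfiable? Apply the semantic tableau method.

Unsatisfiable

Initial set: {¬((((q5 ∧ (¬q1 ∨ q2)) ∨ (q4 ∧ (¬q2 → q1))) ∧ ¬(q5 ∧ (¬q1 ∨ q2))) → (q4 ∧ (¬q2 → q1)))}.
¬((((q5 ∧ (¬q1 ∨ q2)) ∨ (q4 ∧ (¬q2 → q1))) ∧ ¬(q5 ∧ (¬q1 ∨ q2))) → (q4 ∧ (¬q2 → q1))): α-rule — add (((q5 ∧ (¬q1 ∨ q2)) ∨ (q4 ∧ (¬q2 → q1))) ∧ ¬(q5 ∧ (¬q1 ∨ q2))), ¬(q4 ∧ (¬q2 → q1)).
(((q5 ∧ (¬q1 ∨ q2)) ∨ (q4 ∧ (¬q2 → q1))) ∧ ¬(q5 ∧ (¬q1 ∨ q2))): α-rule — add ((q5 ∧ (¬q1 ∨ q2)) ∨ (q4 ∧ (¬q2 → q1))), ¬(q5 ∧ (¬q1 ∨ q2)).
¬(q4 ∧ (¬q2 → q1)): β-rule — branch into ¬q4  //  ¬(¬q2 → q1).
  branch 1 (add ¬q4):
    ((q5 ∧ (¬q1 ∨ q2)) ∨ (q4 ∧ (¬q2 → q1))): β-rule — branch into (q5 ∧ (¬q1 ∨ q2))  //  (q4 ∧ (¬q2 → q1)).
      branch 1.1 (add (q5 ∧ (¬q1 ∨ q2))):
        (q5 ∧ (¬q1 ∨ q2)): α-rule — add q5, (¬q1 ∨ q2).
        ¬(q5 ∧ (¬q1 ∨ q2)): β-rule — branch into ¬q5  //  ¬(¬q1 ∨ q2).
          branch 1.1.1 (add ¬q5):
            × closes — contains both q5 and ¬q5.
          branch 1.1.2 (add ¬(¬q1 ∨ q2)):
            ¬(¬q1 ∨ q2): α-rule — add ¬¬q1, ¬q2.
            (¬q1 ∨ q2): β-rule — branch into ¬q1  //  q2.
              branch 1.1.2.1 (add ¬q1):
                × closes — contains both q1 and ¬q1.
              branch 1.1.2.2 (add q2):
                × closes — contains both q2 and ¬q2.
      branch 1.2 (add (q4 ∧ (¬q2 → q1))):
        (q4 ∧ (¬q2 → q1)): α-rule — add q4, (¬q2 → q1).
        × closes — contains both q4 and ¬q4.
  branch 2 (add ¬(¬q2 → q1)):
    ¬(¬q2 → q1): α-rule — add ¬q2, ¬q1.
    ((q5 ∧ (¬q1 ∨ q2)) ∨ (q4 ∧ (¬q2 → q1))): β-rule — branch into (q5 ∧ (¬q1 ∨ q2))  //  (q4 ∧ (¬q2 → q1)).
      branch 2.1 (add (q5 ∧ (¬q1 ∨ q2))):
        (q5 ∧ (¬q1 ∨ q2)): α-rule — add q5, (¬q1 ∨ q2).
        ¬(q5 ∧ (¬q1 ∨ q2)): β-rule — branch into ¬q5  //  ¬(¬q1 ∨ q2).
          branch 2.1.1 (add ¬q5):
            × closes — contains both q5 and ¬q5.
          branch 2.1.2 (add ¬(¬q1 ∨ q2)):
            ¬(¬q1 ∨ q2): α-rule — add ¬¬q1, ¬q2.
            × closes — contains both q1 and ¬q1.
      branch 2.2 (add (q4 ∧ (¬q2 → q1))):
        (q4 ∧ (¬q2 → q1)): α-rule — add q4, (¬q2 → q1).
        ¬(q5 ∧ (¬q1 ∨ q2)): β-rule — branch into ¬q5  //  ¬(¬q1 ∨ q2).
          branch 2.2.1 (add ¬q5):
            (¬q2 → q1): β-rule — branch into ¬¬q2  //  q1.
              branch 2.2.1.1 (add ¬¬q2):
                × closes — contains both q2 and ¬q2.
              branch 2.2.1.2 (add q1):
                × closes — contains both q1 and ¬q1.
          branch 2.2.2 (add ¬(¬q1 ∨ q2)):
            ¬(¬q1 ∨ q2): α-rule — add ¬¬q1, ¬q2.
            × closes — contains both q1 and ¬q1.
All 9 branches close.
Every branch closed; the formula is unsatisfiable.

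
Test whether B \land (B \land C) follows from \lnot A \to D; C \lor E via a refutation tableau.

No

Initial set: {(\lnot A \to D); (C \lor E); \lnot (B \land (B \land C))}.
(\lnot A \to D): β-rule — branch into \lnot \lnot A  //  D.
  branch 1 (add \lnot \lnot A):
    (C \lor E): β-rule — branch into C  //  E.
      branch 1.1 (add C):
        \lnot (B \land (B \land C)): β-rule — branch into \lnot B  //  \lnot (B \land C).
          branch 1.1.1 (add \lnot B):
            ○ open, literals {A=1, B=0, C=1}.
          branch 1.1.2 (add \lnot (B \land C)):
            \lnot (B \land C): β-rule — branch into \lnot B  //  \lnot C.
              branch 1.1.2.1 (add \lnot B):
                ○ open, literals {A=1, B=0, C=1}.
              branch 1.1.2.2 (add \lnot C):
                × closes — contains both C and \lnot C.
      branch 1.2 (add E):
        \lnot (B \land (B \land C)): β-rule — branch into \lnot B  //  \lnot (B \land C).
          branch 1.2.1 (add \lnot B):
            ○ open, literals {A=1, B=0, E=1}.
          branch 1.2.2 (add \lnot (B \land C)):
            \lnot (B \land C): β-rule — branch into \lnot B  //  \lnot C.
              branch 1.2.2.1 (add \lnot B):
                ○ open, literals {A=1, B=0, E=1}.
              branch 1.2.2.2 (add \lnot C):
                ○ open, literals {A=1, C=0, E=1}.
  branch 2 (add D):
    (C \lor E): β-rule — branch into C  //  E.
      branch 2.1 (add C):
        \lnot (B \land (B \land C)): β-rule — branch into \lnot B  //  \lnot (B \land C).
          branch 2.1.1 (add \lnot B):
            ○ open, literals {B=0, C=1, D=1}.
          branch 2.1.2 (add \lnot (B \land C)):
            \lnot (B \land C): β-rule — branch into \lnot B  //  \lnot C.
              branch 2.1.2.1 (add \lnot B):
                ○ open, literals {B=0, C=1, D=1}.
              branch 2.1.2.2 (add \lnot C):
                × closes — contains both C and \lnot C.
      branch 2.2 (add E):
        \lnot (B \land (B \land C)): β-rule — branch into \lnot B  //  \lnot (B \land C).
          branch 2.2.1 (add \lnot B):
            ○ open, literals {B=0, D=1, E=1}.
          branch 2.2.2 (add \lnot (B \land C)):
            \lnot (B \land C): β-rule — branch into \lnot B  //  \lnot C.
              branch 2.2.2.1 (add \lnot B):
                ○ open, literals {B=0, D=1, E=1}.
              branch 2.2.2.2 (add \lnot C):
                ○ open, literals {C=0, D=1, E=1}.
2 branches closed, 10 open.
An open branch gives a countermodel: A=1, B=0, C=1 (unmentioned atoms arbitrary); the premises hold there but the conclusion fails.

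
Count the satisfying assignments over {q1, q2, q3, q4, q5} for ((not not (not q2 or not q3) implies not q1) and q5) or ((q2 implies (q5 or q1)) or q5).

28

Initial set: {(((not not (not q2 or not q3) implies not q1) and q5) or ((q2 implies (q5 or q1)) or q5))}.
(((not not (not q2 or not q3) implies not q1) and q5) or ((q2 implies (q5 or q1)) or q5)): β-rule — branch into ((not not (not q2 or not q3) implies not q1) and q5)  //  ((q2 implies (q5 or q1)) or q5).
  branch 1 (add ((not not (not q2 or not q3) implies not q1) and q5)):
    ((not not (not q2 or not q3) implies not q1) and q5): α-rule — add (not not (not q2 or not q3) implies not q1), q5.
    (not not (not q2 or not q3) implies not q1): β-rule — branch into not not not (not q2 or not q3)  //  not q1.
      branch 1.1 (add not not not (not q2 or not q3)):
        not not not (not q2 or not q3): drop double negation, giving not (not q2 or not q3).
        not (not q2 or not q3): α-rule — add not not q2, not not q3.
        ○ open, literals {q2=1, q3=1, q5=1}.
      branch 1.2 (add not q1):
        ○ open, literals {q1=0, q5=1}.
  branch 2 (add ((q2 implies (q5 or q1)) or q5)):
    ((q2 implies (q5 or q1)) or q5): β-rule — branch into (q2 implies (q5 or q1))  //  q5.
      branch 2.1 (add (q2 implies (q5 or q1))):
        (q2 implies (q5 or q1)): β-rule — branch into not q2  //  (q5 or q1).
          branch 2.1.1 (add not q2):
            ○ open, literals {q2=0}.
          branch 2.1.2 (add (q5 or q1)):
            (q5 or q1): β-rule — branch into q5  //  q1.
              branch 2.1.2.1 (add q5):
                ○ open, literals {q5=1}.
              branch 2.1.2.2 (add q1):
                ○ open, literals {q1=1}.
      branch 2.2 (add q5):
        ○ open, literals {q5=1}.
0 branches closed, 6 open.
Each open branch fixes some atoms; the unmentioned ones are free. Counting distinct full assignments: branch {q2=1, q3=1, q5=1} (q1, q4) contributes 4 new; branch {q1=0, q5=1} (q2, q3, q4) contributes 6 new; branch {q2=0} (q1, q3, q4, q5) contributes 12 new; branch {q5=1} (q1, q2, q3, q4) contributes 2 new; branch {q1=1} (q2, q3, q4, q5) contributes 4 new; branch {q5=1} (q1, q2, q3, q4) contributes 0 new. Total: 28.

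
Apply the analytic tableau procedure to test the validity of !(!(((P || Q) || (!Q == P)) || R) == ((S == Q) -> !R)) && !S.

Not valid

Assume the negation and expand:
Initial set: {!(!(!(((P || Q) || (!Q == P)) || R) == ((S == Q) -> !R)) && !S)}.
!(!(!(((P || Q) || (!Q == P)) || R) == ((S == Q) -> !R)) && !S): β-rule — branch into !!(!(((P || Q) || (!Q == P)) || R) == ((S == Q) -> !R))  //  !!S.
  branch 1 (add !!(!(((P || Q) || (!Q == P)) || R) == ((S == Q) -> !R))):
    !!(!(((P || Q) || (!Q == P)) || R) == ((S == Q) -> !R)): β-rule — branch into !(((P || Q) || (!Q == P)) || R), ((S == Q) -> !R)  //  !!(((P || Q) || (!Q == P)) || R), !((S == Q) -> !R).
      branch 1.1 (add !(((P || Q) || (!Q == P)) || R), ((S == Q) -> !R)):
        !(((P || Q) || (!Q == P)) || R): α-rule — add !((P || Q) || (!Q == P)), !R.
        !((P || Q) || (!Q == P)): α-rule — add !(P || Q), !(!Q == P).
        !(P || Q): α-rule — add !P, !Q.
        ((S == Q) -> !R): β-rule — branch into !(S == Q)  //  !R.
          branch 1.1.1 (add !(S == Q)):
            !(!Q == P): β-rule — branch into !Q, !P  //  !!Q, P.
              branch 1.1.1.1 (add !Q, !P):
                !(S == Q): β-rule — branch into S, !Q  //  !S, Q.
                  branch 1.1.1.1.1 (add S, !Q):
                    ○ open, literals {P=F, Q=F, R=F, S=T}.
                  branch 1.1.1.1.2 (add !S, Q):
                    × closes — contains both Q and !Q.
              branch 1.1.1.2 (add !!Q, P):
                × closes — contains both Q and !Q.
          branch 1.1.2 (add !R):
            !(!Q == P): β-rule — branch into !Q, !P  //  !!Q, P.
              branch 1.1.2.1 (add !Q, !P):
                ○ open, literals {P=F, Q=F, R=F}.
              branch 1.1.2.2 (add !!Q, P):
                × closes — contains both Q and !Q.
      branch 1.2 (add !!(((P || Q) || (!Q == P)) || R), !((S == Q) -> !R)):
        !((S == Q) -> !R): α-rule — add (S == Q), !!R.
        !!(((P || Q) || (!Q == P)) || R): β-rule — branch into ((P || Q) || (!Q == P))  //  R.
          branch 1.2.1 (add ((P || Q) || (!Q == P))):
            (S == Q): β-rule — branch into S, Q  //  !S, !Q.
              branch 1.2.1.1 (add S, Q):
                ((P || Q) || (!Q == P)): β-rule — branch into (P || Q)  //  (!Q == P).
                  branch 1.2.1.1.1 (add (P || Q)):
                    (P || Q): β-rule — branch into P  //  Q.
                      branch 1.2.1.1.1.1 (add P):
                        ○ open, literals {P=T, Q=T, R=T, S=T}.
                      branch 1.2.1.1.1.2 (add Q):
                        ○ open, literals {Q=T, R=T, S=T}.
                  branch 1.2.1.1.2 (add (!Q == P)):
                    (!Q == P): β-rule — branch into !Q, P  //  !!Q, !P.
                      branch 1.2.1.1.2.1 (add !Q, P):
                        × closes — contains both Q and !Q.
                      branch 1.2.1.1.2.2 (add !!Q, !P):
                        ○ open, literals {P=F, Q=T, R=T, S=T}.
              branch 1.2.1.2 (add !S, !Q):
                ((P || Q) || (!Q == P)): β-rule — branch into (P || Q)  //  (!Q == P).
                  branch 1.2.1.2.1 (add (P || Q)):
                    (P || Q): β-rule — branch into P  //  Q.
                      branch 1.2.1.2.1.1 (add P):
                        ○ open, literals {P=T, Q=F, R=T, S=F}.
                      branch 1.2.1.2.1.2 (add Q):
                        × closes — contains both Q and !Q.
                  branch 1.2.1.2.2 (add (!Q == P)):
                    (!Q == P): β-rule — branch into !Q, P  //  !!Q, !P.
                      branch 1.2.1.2.2.1 (add !Q, P):
                        ○ open, literals {P=T, Q=F, R=T, S=F}.
                      branch 1.2.1.2.2.2 (add !!Q, !P):
                        × closes — contains both Q and !Q.
          branch 1.2.2 (add R):
            (S == Q): β-rule — branch into S, Q  //  !S, !Q.
              branch 1.2.2.1 (add S, Q):
                ○ open, literals {Q=T, R=T, S=T}.
              branch 1.2.2.2 (add !S, !Q):
                ○ open, literals {Q=F, R=T, S=F}.
  branch 2 (add !!S):
    ○ open, literals {S=T}.
6 branches closed, 10 open.
An open branch gives a countermodel: P=F, Q=F, R=F, S=T (unmentioned atoms arbitrary); under it the original formula is false.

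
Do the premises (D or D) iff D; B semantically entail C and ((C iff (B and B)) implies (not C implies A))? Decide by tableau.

No

Initial set: {T ((D or D) iff D); T B; F (C and ((C iff (B and B)) implies (not C implies A)))}.
T ((D or D) iff D): β-rule — branch into T (D or D), T D  //  F (D or D), F D.
  branch 1 (add T (D or D), T D):
    F (C and ((C iff (B and B)) implies (not C implies A))): β-rule — branch into F C  //  F ((C iff (B and B)) implies (not C implies A)).
      branch 1.1 (add F C):
        T (D or D): β-rule — branch into T D  //  T D.
          branch 1.1.1 (add T D):
            ○ open, literals {B=1, C=0, D=1}.
          branch 1.1.2 (add T D):
            ○ open, literals {B=1, C=0, D=1}.
      branch 1.2 (add F ((C iff (B and B)) implies (not C implies A))):
        F ((C iff (B and B)) implies (not C implies A)): α-rule — add T (C iff (B and B)), F (not C implies A).
        F (not C implies A): α-rule — add T not C, F A.
        T (D or D): β-rule — branch into T D  //  T D.
          branch 1.2.1 (add T D):
            T (C iff (B and B)): β-rule — branch into T C, T (B and B)  //  F C, F (B and B).
              branch 1.2.1.1 (add T C, T (B and B)):
                × closes — contains both C and not C.
              branch 1.2.1.2 (add F C, F (B and B)):
                F (B and B): β-rule — branch into F B  //  F B.
                  branch 1.2.1.2.1 (add F B):
                    × closes — contains both B and not B.
                  branch 1.2.1.2.2 (add F B):
                    × closes — contains both B and not B.
          branch 1.2.2 (add T D):
            T (C iff (B and B)): β-rule — branch into T C, T (B and B)  //  F C, F (B and B).
              branch 1.2.2.1 (add T C, T (B and B)):
                × closes — contains both C and not C.
              branch 1.2.2.2 (add F C, F (B and B)):
                F (B and B): β-rule — branch into F B  //  F B.
                  branch 1.2.2.2.1 (add F B):
                    × closes — contains both B and not B.
                  branch 1.2.2.2.2 (add F B):
                    × closes — contains both B and not B.
  branch 2 (add F (D or D), F D):
    F (D or D): α-rule — add F D, F D.
    F (C and ((C iff (B and B)) implies (not C implies A))): β-rule — branch into F C  //  F ((C iff (B and B)) implies (not C implies A)).
      branch 2.1 (add F C):
        ○ open, literals {B=1, C=0, D=0}.
      branch 2.2 (add F ((C iff (B and B)) implies (not C implies A))):
        F ((C iff (B and B)) implies (not C implies A)): α-rule — add T (C iff (B and B)), F (not C implies A).
        F (not C implies A): α-rule — add T not C, F A.
        T (C iff (B and B)): β-rule — branch into T C, T (B and B)  //  F C, F (B and B).
          branch 2.2.1 (add T C, T (B and B)):
            × closes — contains both C and not C.
          branch 2.2.2 (add F C, F (B and B)):
            F (B and B): β-rule — branch into F B  //  F B.
              branch 2.2.2.1 (add F B):
                × closes — contains both B and not B.
              branch 2.2.2.2 (add F B):
                × closes — contains both B and not B.
9 branches closed, 3 open.
An open branch gives a countermodel: B=1, C=0, D=1 (unmentioned atoms arbitrary); the premises hold there but the conclusion fails.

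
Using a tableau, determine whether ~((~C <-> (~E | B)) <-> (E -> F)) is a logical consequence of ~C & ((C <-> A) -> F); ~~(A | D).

No

Initial set: {(~C & ((C <-> A) -> F)); ~~(A | D); ~~((~C <-> (~E | B)) <-> (E -> F))}.
(~C & ((C <-> A) -> F)): α-rule — add ~C, ((C <-> A) -> F).
~~(A | D): drop double negation, giving (A | D).
~~((~C <-> (~E | B)) <-> (E -> F)): β-rule — branch into (~C <-> (~E | B)), (E -> F)  //  ~(~C <-> (~E | B)), ~(E -> F).
  branch 1 (add (~C <-> (~E | B)), (E -> F)):
    ((C <-> A) -> F): β-rule — branch into ~(C <-> A)  //  F.
      branch 1.1 (add ~(C <-> A)):
        (A | D): β-rule — branch into A  //  D.
          branch 1.1.1 (add A):
            (~C <-> (~E | B)): β-rule — branch into ~C, (~E | B)  //  ~~C, ~(~E | B).
              branch 1.1.1.1 (add ~C, (~E | B)):
                (E -> F): β-rule — branch into ~E  //  F.
                  branch 1.1.1.1.1 (add ~E):
                    ~(C <-> A): β-rule — branch into C, ~A  //  ~C, A.
                      branch 1.1.1.1.1.1 (add C, ~A):
                        × closes — contains both C and ~C.
                      branch 1.1.1.1.1.2 (add ~C, A):
                        (~E | B): β-rule — branch into ~E  //  B.
                          branch 1.1.1.1.1.2.1 (add ~E):
                            ○ open, literals {A=1, C=0, E=0}.
                          branch 1.1.1.1.1.2.2 (add B):
                            ○ open, literals {A=1, B=1, C=0, E=0}.
                  branch 1.1.1.1.2 (add F):
                    ~(C <-> A): β-rule — branch into C, ~A  //  ~C, A.
                      branch 1.1.1.1.2.1 (add C, ~A):
                        × closes — contains both C and ~C.
                      branch 1.1.1.1.2.2 (add ~C, A):
                        (~E | B): β-rule — branch into ~E  //  B.
                          branch 1.1.1.1.2.2.1 (add ~E):
                            ○ open, literals {A=1, C=0, E=0, F=1}.
                          branch 1.1.1.1.2.2.2 (add B):
                            ○ open, literals {A=1, B=1, C=0, F=1}.
              branch 1.1.1.2 (add ~~C, ~(~E | B)):
                × closes — contains both C and ~C.
          branch 1.1.2 (add D):
            (~C <-> (~E | B)): β-rule — branch into ~C, (~E | B)  //  ~~C, ~(~E | B).
              branch 1.1.2.1 (add ~C, (~E | B)):
                (E -> F): β-rule — branch into ~E  //  F.
                  branch 1.1.2.1.1 (add ~E):
                    ~(C <-> A): β-rule — branch into C, ~A  //  ~C, A.
                      branch 1.1.2.1.1.1 (add C, ~A):
                        × closes — contains both C and ~C.
                      branch 1.1.2.1.1.2 (add ~C, A):
                        (~E | B): β-rule — branch into ~E  //  B.
                          branch 1.1.2.1.1.2.1 (add ~E):
                            ○ open, literals {A=1, C=0, D=1, E=0}.
                          branch 1.1.2.1.1.2.2 (add B):
                            ○ open, literals {A=1, B=1, C=0, D=1, E=0}.
                  branch 1.1.2.1.2 (add F):
                    ~(C <-> A): β-rule — branch into C, ~A  //  ~C, A.
                      branch 1.1.2.1.2.1 (add C, ~A):
                        × closes — contains both C and ~C.
                      branch 1.1.2.1.2.2 (add ~C, A):
                        (~E | B): β-rule — branch into ~E  //  B.
                          branch 1.1.2.1.2.2.1 (add ~E):
                            ○ open, literals {A=1, C=0, D=1, E=0, F=1}.
                          branch 1.1.2.1.2.2.2 (add B):
                            ○ open, literals {A=1, B=1, C=0, D=1, F=1}.
              branch 1.1.2.2 (add ~~C, ~(~E | B)):
                × closes — contains both C and ~C.
      branch 1.2 (add F):
        (A | D): β-rule — branch into A  //  D.
          branch 1.2.1 (add A):
            (~C <-> (~E | B)): β-rule — branch into ~C, (~E | B)  //  ~~C, ~(~E | B).
              branch 1.2.1.1 (add ~C, (~E | B)):
                (E -> F): β-rule — branch into ~E  //  F.
                  branch 1.2.1.1.1 (add ~E):
                    (~E | B): β-rule — branch into ~E  //  B.
                      branch 1.2.1.1.1.1 (add ~E):
                        ○ open, literals {A=1, C=0, E=0, F=1}.
                      branch 1.2.1.1.1.2 (add B):
                        ○ open, literals {A=1, B=1, C=0, E=0, F=1}.
                  branch 1.2.1.1.2 (add F):
                    (~E | B): β-rule — branch into ~E  //  B.
                      branch 1.2.1.1.2.1 (add ~E):
                        ○ open, literals {A=1, C=0, E=0, F=1}.
                      branch 1.2.1.1.2.2 (add B):
                        ○ open, literals {A=1, B=1, C=0, F=1}.
              branch 1.2.1.2 (add ~~C, ~(~E | B)):
                × closes — contains both C and ~C.
          branch 1.2.2 (add D):
            (~C <-> (~E | B)): β-rule — branch into ~C, (~E | B)  //  ~~C, ~(~E | B).
              branch 1.2.2.1 (add ~C, (~E | B)):
                (E -> F): β-rule — branch into ~E  //  F.
                  branch 1.2.2.1.1 (add ~E):
                    (~E | B): β-rule — branch into ~E  //  B.
                      branch 1.2.2.1.1.1 (add ~E):
                        ○ open, literals {C=0, D=1, E=0, F=1}.
                      branch 1.2.2.1.1.2 (add B):
                        ○ open, literals {B=1, C=0, D=1, E=0, F=1}.
                  branch 1.2.2.1.2 (add F):
                    (~E | B): β-rule — branch into ~E  //  B.
                      branch 1.2.2.1.2.1 (add ~E):
                        ○ open, literals {C=0, D=1, E=0, F=1}.
                      branch 1.2.2.1.2.2 (add B):
                        ○ open, literals {B=1, C=0, D=1, F=1}.
              branch 1.2.2.2 (add ~~C, ~(~E | B)):
                × closes — contains both C and ~C.
  branch 2 (add ~(~C <-> (~E | B)), ~(E -> F)):
    ~(E -> F): α-rule — add E, ~F.
    ((C <-> A) -> F): β-rule — branch into ~(C <-> A)  //  F.
      branch 2.1 (add ~(C <-> A)):
        (A | D): β-rule — branch into A  //  D.
          branch 2.1.1 (add A):
            ~(~C <-> (~E | B)): β-rule — branch into ~C, ~(~E | B)  //  ~~C, (~E | B).
              branch 2.1.1.1 (add ~C, ~(~E | B)):
                ~(~E | B): α-rule — add ~~E, ~B.
                ~(C <-> A): β-rule — branch into C, ~A  //  ~C, A.
                  branch 2.1.1.1.1 (add C, ~A):
                    × closes — contains both C and ~C.
                  branch 2.1.1.1.2 (add ~C, A):
                    ○ open, literals {A=1, B=0, C=0, E=1, F=0}.
              branch 2.1.1.2 (add ~~C, (~E | B)):
                × closes — contains both C and ~C.
          branch 2.1.2 (add D):
            ~(~C <-> (~E | B)): β-rule — branch into ~C, ~(~E | B)  //  ~~C, (~E | B).
              branch 2.1.2.1 (add ~C, ~(~E | B)):
                ~(~E | B): α-rule — add ~~E, ~B.
                ~(C <-> A): β-rule — branch into C, ~A  //  ~C, A.
                  branch 2.1.2.1.1 (add C, ~A):
                    × closes — contains both C and ~C.
                  branch 2.1.2.1.2 (add ~C, A):
                    ○ open, literals {A=1, B=0, C=0, D=1, E=1, F=0}.
              branch 2.1.2.2 (add ~~C, (~E | B)):
                × closes — contains both C and ~C.
      branch 2.2 (add F):
        × closes — contains both F and ~F.
13 branches closed, 18 open.
An open branch gives a countermodel: A=1, C=0, E=0 (unmentioned atoms arbitrary); the premises hold there but the conclusion fails.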